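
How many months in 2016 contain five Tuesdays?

A month of length L has five Tuesdays iff its first Tuesday is on day ≤ L−28 (so day 1–3 in a 31-day month, 1–2 in a 30-day month, day 1 in a leap February).
Checking each month of 2016: Jan starts Fri (31d); Feb starts Mon (29d); Mar starts Tue (31d) ✓; Apr starts Fri (30d); May starts Sun (31d) ✓; Jun starts Wed (30d); Jul starts Fri (31d); Aug starts Mon (31d) ✓; Sep starts Thu (30d); Oct starts Sat (31d); Nov starts Tue (30d) ✓; Dec starts Thu (31d).
Five-Tuesday months: March, May, August, November → 4.

4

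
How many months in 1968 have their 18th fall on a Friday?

Check the 18th of each month of 1968: Jan 18: Thu, Feb 18: Sun, Mar 18: Mon, Apr 18: Thu, May 18: Sat, Jun 18: Tue, Jul 18: Thu, Aug 18: Sun, Sep 18: Wed, Oct 18: Fri, Nov 18: Mon, Dec 18: Wed.
Friday occurs in October — 1 month.

1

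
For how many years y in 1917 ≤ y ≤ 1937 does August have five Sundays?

August has 31 days; it has five Sundays when Sunday falls among the first (month-length − 28) days — i.e. when August 1 is one of Sunday/Saturday/Friday.
August 1 by year: 1917:Wed 1918:Thu 1919:Fri✓ 1920:Sun✓ 1921:Mon 1922:Tue 1923:Wed 1924:Fri✓ 1925:Sat✓ 1926:Sun✓ 1927:Mon 1928:Wed 1929:Thu 1930:Fri✓ 1931:Sat✓ 1932:Mon 1933:Tue 1934:Wed 1935:Thu 1936:Sat✓ 1937:Sun✓
Years with five Sundays: 1919, 1920, 1924, 1925, 1926, 1930, 1931, 1936, 1937 → 9.

9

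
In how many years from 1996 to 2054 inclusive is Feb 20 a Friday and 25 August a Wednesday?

2

Check each year's weekday for Feb 20 and 25 August:
  1996: Tue/Sun  1997: Thu/Mon  1998: Fri/Tue  1999: Sat/Wed  2000: Sun/Fri  2001: Tue/Sat  2002: Wed/Sun  2003: Thu/Mon  2004: Fri/Wed ✓  2005: Sun/Thu  2006: Mon/Fri  2007: Tue/Sat  2008: Wed/Mon  2009: Fri/Tue  …(31 more)…  2041: Wed/Sun  2042: Thu/Mon  2043: Fri/Tue  2044: Sat/Thu  2045: Mon/Fri  2046: Tue/Sat  2047: Wed/Sun  2048: Thu/Tue  2049: Sat/Wed  2050: Sun/Thu  2051: Mon/Fri  2052: Tue/Sun  2053: Thu/Mon  2054: Fri/Tue
Both conditions hold in: 2004, 2032 — 2.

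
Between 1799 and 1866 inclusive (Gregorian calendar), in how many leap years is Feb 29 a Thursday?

Leap years in 1799–1866: 16 of them.
Feb 29 weekday advances by 5 (mod 7) from one leap year to the next four years later (or differs when a century non-leap intervenes).
Leap-day weekdays: 1804:Wed 1808:Mon 1812:Sat 1816:Thu✓ 1820:Tue 1824:Sun 1828:Fri 1832:Wed 1836:Mon 1840:Sat 1844:Thu✓ 1848:Tue 1852:Sun 1856:Fri 1860:Wed 1864:Mon
Thursday: 1816, 1844 → 2.

2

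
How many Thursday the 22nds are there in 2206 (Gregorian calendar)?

1

Check the 22nd of each month of 2206: Jan 22: Wed, Feb 22: Sat, Mar 22: Sat, Apr 22: Tue, May 22: Thu, Jun 22: Sun, Jul 22: Tue, Aug 22: Fri, Sep 22: Mon, Oct 22: Wed, Nov 22: Sat, Dec 22: Mon.
Thursday occurs in May — 1 month.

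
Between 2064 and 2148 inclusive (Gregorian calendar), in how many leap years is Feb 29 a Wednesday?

Leap years in 2064–2148: 21 of them.
Feb 29 weekday advances by 5 (mod 7) from one leap year to the next four years later (or differs when a century non-leap intervenes).
Leap-day weekdays: 2064:Fri 2068:Wed✓ 2072:Mon 2076:Sat 2080:Thu 2084:Tue 2088:Sun 2092:Fri 2096:Wed✓ 2104:Fri 2108:Wed✓ 2112:Mon 2116:Sat 2120:Thu 2124:Tue 2128:Sun 2132:Fri 2136:Wed✓ 2140:Mon 2144:Sat 2148:Thu
Wednesday: 2068, 2096, 2108, 2136 → 4.

4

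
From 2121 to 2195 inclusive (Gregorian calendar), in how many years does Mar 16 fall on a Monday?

11

Track Mar 16's weekday year by year (advancing +1, or +2 across a Feb 29):
  2121: Sun  2122: Mon (+1) ✓  2123: Tue (+1)  2124: Thu (+2)  2125: Fri (+1)
  2126: Sat (+1)  2127: Sun (+1)  2128: Tue (+2)  2129: Wed (+1)  2130: Thu (+1)
  2131: Fri (+1)  2132: Sun (+2)  2133: Mon (+1) ✓  2134: Tue (+1)  … (47 more years) …
  2182: Sat (+1)  2183: Sun (+1)  2184: Tue (+2)  2185: Wed (+1)  2186: Thu (+1)
  2187: Fri (+1)  2188: Sun (+2)  2189: Mon (+1) ✓  2190: Tue (+1)  2191: Wed (+1)
  2192: Fri (+2)  2193: Sat (+1)  2194: Sun (+1)  2195: Mon (+1) ✓
Monday years: 2122, 2133, 2139, 2144, 2150, 2161, 2167, 2172, 2178, 2189, 2195 — 11 in total.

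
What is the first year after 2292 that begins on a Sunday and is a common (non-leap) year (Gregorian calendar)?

Jan 1 advances by 2 weekdays after a leap year and by 1 after a common year.
2292: Jan 1 is Friday (leap).
2293: Sunday
2293 begins on a Sunday and is a common year.

2293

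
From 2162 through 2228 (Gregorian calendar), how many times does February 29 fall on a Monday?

3

Leap years in 2162–2228: 16 of them.
Feb 29 weekday advances by 5 (mod 7) from one leap year to the next four years later (or differs when a century non-leap intervenes).
Leap-day weekdays: 2164:Wed 2168:Mon✓ 2172:Sat 2176:Thu 2180:Tue 2184:Sun 2188:Fri 2192:Wed 2196:Mon✓ 2204:Wed 2208:Mon✓ 2212:Sat 2216:Thu 2220:Tue 2224:Sun 2228:Fri
Monday: 2168, 2196, 2208 → 3.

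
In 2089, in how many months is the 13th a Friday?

Check the 13th of each month of 2089: Jan 13: Thu, Feb 13: Sun, Mar 13: Sun, Apr 13: Wed, May 13: Fri, Jun 13: Mon, Jul 13: Wed, Aug 13: Sat, Sep 13: Tue, Oct 13: Thu, Nov 13: Sun, Dec 13: Tue.
Friday occurs in May — 1 month.

1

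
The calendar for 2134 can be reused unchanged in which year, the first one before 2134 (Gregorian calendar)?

2123

Two years share a calendar iff Jan 1 falls on the same weekday and both are leap or both are common. 2134: Jan 1 is Friday, common year.
2133: Jan 1 Thursday, common
2132: Jan 1 Tuesday, leap
2131: Jan 1 Monday, common
2130: Jan 1 Sunday, common
2129: Jan 1 Saturday, common
2128: Jan 1 Thursday, leap
2127: Jan 1 Wednesday, common
2126: Jan 1 Tuesday, common
2125: Jan 1 Monday, common
2124: Jan 1 Saturday, leap
2123: Jan 1 Friday, common
2123 matches on both conditions.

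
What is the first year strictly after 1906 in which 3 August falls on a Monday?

From one year to the next, a fixed date's weekday advances by 1, or by 2 when a Feb 29 lies between the two dates.
1906: August 3 is Friday.
1907: Saturday (+1)
1908: Monday (+2)
3 August falls on a Monday in 1908.

1908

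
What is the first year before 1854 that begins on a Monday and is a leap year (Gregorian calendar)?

1844

Jan 1 advances by 2 weekdays after a leap year and by 1 after a common year.
1854: Jan 1 is Sunday.
1853: Saturday
1852: Thursday (leap)
1851: Wednesday
1850: Tuesday
1849: Monday
1848: Saturday (leap)
1847: Friday
1846: Thursday
1845: Wednesday
1844: Monday (leap)
1844 begins on a Monday and is a leap year.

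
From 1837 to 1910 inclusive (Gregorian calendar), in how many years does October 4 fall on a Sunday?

Track October 4's weekday year by year (advancing +1, or +2 across a Feb 29):
  1837: Wed  1838: Thu (+1)  1839: Fri (+1)  1840: Sun (+2) ✓  1841: Mon (+1)
  1842: Tue (+1)  1843: Wed (+1)  1844: Fri (+2)  1845: Sat (+1)  1846: Sun (+1) ✓
  1847: Mon (+1)  1848: Wed (+2)  1849: Thu (+1)  1850: Fri (+1)  … (46 more years) …
  1897: Mon (+1)  1898: Tue (+1)  1899: Wed (+1)  1900: Thu (+1)  1901: Fri (+1)
  1902: Sat (+1)  1903: Sun (+1) ✓  1904: Tue (+2)  1905: Wed (+1)  1906: Thu (+1)
  1907: Fri (+1)  1908: Sun (+2) ✓  1909: Mon (+1)  1910: Tue (+1)
Sunday years: 1840, 1846, 1857, 1863, 1868, 1874, 1885, 1891, 1896, 1903, 1908 — 11 in total.

11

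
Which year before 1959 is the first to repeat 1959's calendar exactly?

1953

Two years share a calendar iff Jan 1 falls on the same weekday and both are leap or both are common. 1959: Jan 1 is Thursday, common year.
1958: Jan 1 Wednesday, common
1957: Jan 1 Tuesday, common
1956: Jan 1 Sunday, leap
1955: Jan 1 Saturday, common
1954: Jan 1 Friday, common
1953: Jan 1 Thursday, common
1953 matches on both conditions.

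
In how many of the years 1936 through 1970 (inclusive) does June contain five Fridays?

9

June has 30 days; it has five Fridays when Friday falls among the first (month-length − 28) days — i.e. when June 1 is one of Friday/Thursday.
June 1 by year: 1936:Mon 1937:Tue 1938:Wed 1939:Thu✓ 1940:Sat 1941:Sun 1942:Mon 1943:Tue 1944:Thu✓ 1945:Fri✓ 1946:Sat 1947:Sun 1948:Tue 1949:Wed 1950:Thu✓ …(5 more)… 1956:Fri✓ 1957:Sat 1958:Sun 1959:Mon 1960:Wed 1961:Thu✓ 1962:Fri✓ 1963:Sat 1964:Mon 1965:Tue 1966:Wed 1967:Thu✓ 1968:Sat 1969:Sun 1970:Mon
Years with five Fridays: 1939, 1944, 1945, 1950, 1951, 1956, 1961, 1962, 1967 → 9.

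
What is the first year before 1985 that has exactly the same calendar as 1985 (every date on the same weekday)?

Two years share a calendar iff Jan 1 falls on the same weekday and both are leap or both are common. 1985: Jan 1 is Tuesday, common year.
1984: Jan 1 Sunday, leap
1983: Jan 1 Saturday, common
1982: Jan 1 Friday, common
1981: Jan 1 Thursday, common
1980: Jan 1 Tuesday, leap
1979: Jan 1 Monday, common
1978: Jan 1 Sunday, common
1977: Jan 1 Saturday, common
1976: Jan 1 Thursday, leap
1975: Jan 1 Wednesday, common
1974: Jan 1 Tuesday, common
1974 matches on both conditions.

1974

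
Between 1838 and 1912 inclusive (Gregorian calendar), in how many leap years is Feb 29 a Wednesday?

Leap years in 1838–1912: 18 of them.
Feb 29 weekday advances by 5 (mod 7) from one leap year to the next four years later (or differs when a century non-leap intervenes).
Leap-day weekdays: 1840:Sat 1844:Thu 1848:Tue 1852:Sun 1856:Fri 1860:Wed✓ 1864:Mon 1868:Sat 1872:Thu 1876:Tue 1880:Sun 1884:Fri 1888:Wed✓ 1892:Mon 1896:Sat 1904:Mon 1908:Sat 1912:Thu
Wednesday: 1860, 1888 → 2.

2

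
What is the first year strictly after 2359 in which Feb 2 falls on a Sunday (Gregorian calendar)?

From one year to the next, a fixed date's weekday advances by 1, or by 2 when a Feb 29 lies between the two dates.
2359: February 2 is Monday.
2360: Tuesday (+1)
2361: Thursday (+2)
2362: Friday (+1)
2363: Saturday (+1)
2364: Sunday (+1)
Feb 2 falls on a Sunday in 2364.

2364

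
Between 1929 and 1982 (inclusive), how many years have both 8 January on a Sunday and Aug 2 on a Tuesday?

0

Check each year's weekday for 8 January and Aug 2:
  1929: Tue/Fri  1930: Wed/Sat  1931: Thu/Sun  1932: Fri/Tue  1933: Sun/Wed  1934: Mon/Thu  1935: Tue/Fri  1936: Wed/Sun  1937: Fri/Mon  1938: Sat/Tue  1939: Sun/Wed  1940: Mon/Fri  1941: Wed/Sat  1942: Thu/Sun  …(26 more)…  1969: Wed/Sat  1970: Thu/Sun  1971: Fri/Mon  1972: Sat/Wed  1973: Mon/Thu  1974: Tue/Fri  1975: Wed/Sat  1976: Thu/Mon  1977: Sat/Tue  1978: Sun/Wed  1979: Mon/Thu  1980: Tue/Sat  1981: Thu/Sun  1982: Fri/Mon
Both conditions hold in: no year — 0.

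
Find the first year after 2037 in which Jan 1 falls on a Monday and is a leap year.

2052

Jan 1 advances by 2 weekdays after a leap year and by 1 after a common year.
2037: Jan 1 is Thursday.
2038: Friday
2039: Saturday
2040: Sunday (leap)
2041: Tuesday
2042: Wednesday
2043: Thursday
2044: Friday (leap)
2045: Sunday
2046: Monday
2047: Tuesday
2048: Wednesday (leap)
2049: Friday
2050: Saturday
2051: Sunday
2052: Monday (leap)
2052 begins on a Monday and is a leap year.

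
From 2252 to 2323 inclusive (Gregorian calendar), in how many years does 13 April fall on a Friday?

11

Track 13 April's weekday year by year (advancing +1, or +2 across a Feb 29):
  2252: Tue  2253: Wed (+1)  2254: Thu (+1)  2255: Fri (+1) ✓  2256: Sun (+2)
  2257: Mon (+1)  2258: Tue (+1)  2259: Wed (+1)  2260: Fri (+2) ✓  2261: Sat (+1)
  2262: Sun (+1)  2263: Mon (+1)  2264: Wed (+2)  2265: Thu (+1)  … (44 more years) …
  2310: Wed (+1)  2311: Thu (+1)  2312: Sat (+2)  2313: Sun (+1)  2314: Mon (+1)
  2315: Tue (+1)  2316: Thu (+2)  2317: Fri (+1) ✓  2318: Sat (+1)  2319: Sun (+1)
  2320: Tue (+2)  2321: Wed (+1)  2322: Thu (+1)  2323: Fri (+1) ✓
Friday years: 2255, 2260, 2266, 2277, 2283, 2288, 2294, 2300, 2306, 2317, 2323 — 11 in total.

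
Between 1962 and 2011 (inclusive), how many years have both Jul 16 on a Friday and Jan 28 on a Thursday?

Check each year's weekday for Jul 16 and Jan 28:
  1962: Mon/Sun  1963: Tue/Mon  1964: Thu/Tue  1965: Fri/Thu ✓  1966: Sat/Fri  1967: Sun/Sat  1968: Tue/Sun  1969: Wed/Tue  1970: Thu/Wed  1971: Fri/Thu ✓  1972: Sun/Fri  1973: Mon/Sun  1974: Tue/Mon  1975: Wed/Tue  …(22 more)…  1998: Thu/Wed  1999: Fri/Thu ✓  2000: Sun/Fri  2001: Mon/Sun  2002: Tue/Mon  2003: Wed/Tue  2004: Fri/Wed  2005: Sat/Fri  2006: Sun/Sat  2007: Mon/Sun  2008: Wed/Mon  2009: Thu/Wed  2010: Fri/Thu ✓  2011: Sat/Fri
Both conditions hold in: 1965, 1971, 1982, 1993, 1999, 2010 — 6.

6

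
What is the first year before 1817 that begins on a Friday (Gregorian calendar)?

1813

Jan 1 advances by 2 weekdays after a leap year and by 1 after a common year.
1817: Jan 1 is Wednesday.
1816: Monday (leap)
1815: Sunday
1814: Saturday
1813: Friday
1813 begins on a Friday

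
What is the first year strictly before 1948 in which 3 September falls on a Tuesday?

1946

From one year to the next, a fixed date's weekday advances by 1, or by 2 when a Feb 29 lies between the two dates.
1948: September 3 is Friday.
1947: Wednesday (−2)
1946: Tuesday (−1)
3 September falls on a Tuesday in 1946.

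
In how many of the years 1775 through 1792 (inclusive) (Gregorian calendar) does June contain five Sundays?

5

June has 30 days; it has five Sundays when Sunday falls among the first (month-length − 28) days — i.e. when June 1 is one of Sunday/Saturday.
June 1 by year: 1775:Thu 1776:Sat✓ 1777:Sun✓ 1778:Mon 1779:Tue 1780:Thu 1781:Fri 1782:Sat✓ 1783:Sun✓ 1784:Tue 1785:Wed 1786:Thu 1787:Fri 1788:Sun✓ 1789:Mon 1790:Tue 1791:Wed 1792:Fri
Years with five Sundays: 1776, 1777, 1782, 1783, 1788 → 5.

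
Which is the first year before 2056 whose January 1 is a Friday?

Jan 1 advances by 2 weekdays after a leap year and by 1 after a common year.
2056: Jan 1 is Saturday (leap).
2055: Friday
2055 begins on a Friday

2055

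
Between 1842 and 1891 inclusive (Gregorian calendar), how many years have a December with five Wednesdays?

December has 31 days; it has five Wednesdays when Wednesday falls among the first (month-length − 28) days — i.e. when December 1 is one of Wednesday/Tuesday/Monday.
December 1 by year: 1842:Thu 1843:Fri 1844:Sun 1845:Mon✓ 1846:Tue✓ 1847:Wed✓ 1848:Fri 1849:Sat 1850:Sun 1851:Mon✓ 1852:Wed✓ 1853:Thu 1854:Fri 1855:Sat 1856:Mon✓ …(20 more)… 1877:Sat 1878:Sun 1879:Mon✓ 1880:Wed✓ 1881:Thu 1882:Fri 1883:Sat 1884:Mon✓ 1885:Tue✓ 1886:Wed✓ 1887:Thu 1888:Sat 1889:Sun 1890:Mon✓ 1891:Tue✓
Years with five Wednesdays: 1845, 1846, 1847, 1851, 1852, 1856, 1857, 1858, 1862, 1863, 1868, 1869, 1873, 1874, 1875, 1879, 1880, 1884, 1885, 1886, 1890, 1891 → 22.

22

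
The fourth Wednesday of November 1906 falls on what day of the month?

November 1, 1906 is a Thursday, so the first Wednesday is the 7th.
The fourth Wednesday is 7 + 21 = 28.

28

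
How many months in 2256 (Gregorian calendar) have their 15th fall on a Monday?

Check the 15th of each month of 2256: Jan 15: Tue, Feb 15: Fri, Mar 15: Sat, Apr 15: Tue, May 15: Thu, Jun 15: Sun, Jul 15: Tue, Aug 15: Fri, Sep 15: Mon, Oct 15: Wed, Nov 15: Sat, Dec 15: Mon.
Monday occurs in September, December — 2 months.

2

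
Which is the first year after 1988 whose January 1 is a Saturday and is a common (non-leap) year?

1994

Jan 1 advances by 2 weekdays after a leap year and by 1 after a common year.
1988: Jan 1 is Friday (leap).
1989: Sunday
1990: Monday
1991: Tuesday
1992: Wednesday (leap)
1993: Friday
1994: Saturday
1994 begins on a Saturday and is a common year.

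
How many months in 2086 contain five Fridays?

4

A month of length L has five Fridays iff its first Friday is on day ≤ L−28 (so day 1–3 in a 31-day month, 1–2 in a 30-day month, day 1 in a leap February).
Checking each month of 2086: Jan starts Tue (31d); Feb starts Fri (28d); Mar starts Fri (31d) ✓; Apr starts Mon (30d); May starts Wed (31d) ✓; Jun starts Sat (30d); Jul starts Mon (31d); Aug starts Thu (31d) ✓; Sep starts Sun (30d); Oct starts Tue (31d); Nov starts Fri (30d) ✓; Dec starts Sun (31d).
Five-Friday months: March, May, August, November → 4.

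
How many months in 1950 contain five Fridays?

4

A month of length L has five Fridays iff its first Friday is on day ≤ L−28 (so day 1–3 in a 31-day month, 1–2 in a 30-day month, day 1 in a leap February).
Checking each month of 1950: Jan starts Sun (31d); Feb starts Wed (28d); Mar starts Wed (31d) ✓; Apr starts Sat (30d); May starts Mon (31d); Jun starts Thu (30d) ✓; Jul starts Sat (31d); Aug starts Tue (31d); Sep starts Fri (30d) ✓; Oct starts Sun (31d); Nov starts Wed (30d); Dec starts Fri (31d) ✓.
Five-Friday months: March, June, September, December → 4.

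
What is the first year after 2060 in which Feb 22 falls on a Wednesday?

2062

From one year to the next, a fixed date's weekday advances by 1, or by 2 when a Feb 29 lies between the two dates.
2060: February 22 is Sunday.
2061: Tuesday (+2)
2062: Wednesday (+1)
Feb 22 falls on a Wednesday in 2062.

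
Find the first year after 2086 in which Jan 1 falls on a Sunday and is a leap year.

Jan 1 advances by 2 weekdays after a leap year and by 1 after a common year.
2086: Jan 1 is Tuesday.
2087: Wednesday
2088: Thursday (leap)
2089: Saturday
2090: Sunday
2091: Monday
2092: Tuesday (leap)
2093: Thursday
2094: Friday
2095: Saturday
2096: Sunday (leap)
2096 begins on a Sunday and is a leap year.

2096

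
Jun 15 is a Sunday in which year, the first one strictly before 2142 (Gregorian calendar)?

2138

From one year to the next, a fixed date's weekday advances by 1, or by 2 when a Feb 29 lies between the two dates.
2142: June 15 is Friday.
2141: Thursday (−1)
2140: Wednesday (−1)
2139: Monday (−2)
2138: Sunday (−1)
Jun 15 falls on a Sunday in 2138.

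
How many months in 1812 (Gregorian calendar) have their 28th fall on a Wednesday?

Check the 28th of each month of 1812: Jan 28: Tue, Feb 28: Fri, Mar 28: Sat, Apr 28: Tue, May 28: Thu, Jun 28: Sun, Jul 28: Tue, Aug 28: Fri, Sep 28: Mon, Oct 28: Wed, Nov 28: Sat, Dec 28: Mon.
Wednesday occurs in October — 1 month.

1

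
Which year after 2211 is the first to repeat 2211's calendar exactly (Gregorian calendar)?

2222

Two years share a calendar iff Jan 1 falls on the same weekday and both are leap or both are common. 2211: Jan 1 is Tuesday, common year.
2212: Jan 1 Wednesday, leap
2213: Jan 1 Friday, common
2214: Jan 1 Saturday, common
2215: Jan 1 Sunday, common
2216: Jan 1 Monday, leap
2217: Jan 1 Wednesday, common
2218: Jan 1 Thursday, common
2219: Jan 1 Friday, common
2220: Jan 1 Saturday, leap
2221: Jan 1 Monday, common
2222: Jan 1 Tuesday, common
2222 matches on both conditions.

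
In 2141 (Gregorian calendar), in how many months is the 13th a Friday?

2

Check the 13th of each month of 2141: Jan 13: Fri, Feb 13: Mon, Mar 13: Mon, Apr 13: Thu, May 13: Sat, Jun 13: Tue, Jul 13: Thu, Aug 13: Sun, Sep 13: Wed, Oct 13: Fri, Nov 13: Mon, Dec 13: Wed.
Friday occurs in January, October — 2 months.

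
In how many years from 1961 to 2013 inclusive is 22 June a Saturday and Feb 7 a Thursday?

Check each year's weekday for 22 June and Feb 7:
  1961: Thu/Tue  1962: Fri/Wed  1963: Sat/Thu ✓  1964: Mon/Fri  1965: Tue/Sun  1966: Wed/Mon  1967: Thu/Tue  1968: Sat/Wed  1969: Sun/Fri  1970: Mon/Sat  1971: Tue/Sun  1972: Thu/Mon  1973: Fri/Wed  1974: Sat/Thu ✓  …(25 more)…  2000: Thu/Mon  2001: Fri/Wed  2002: Sat/Thu ✓  2003: Sun/Fri  2004: Tue/Sat  2005: Wed/Mon  2006: Thu/Tue  2007: Fri/Wed  2008: Sun/Thu  2009: Mon/Sat  2010: Tue/Sun  2011: Wed/Mon  2012: Fri/Tue  2013: Sat/Thu ✓
Both conditions hold in: 1963, 1974, 1985, 1991, 2002, 2013 — 6.

6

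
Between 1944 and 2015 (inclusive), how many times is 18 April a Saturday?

Track 18 April's weekday year by year (advancing +1, or +2 across a Feb 29):
  1944: Tue  1945: Wed (+1)  1946: Thu (+1)  1947: Fri (+1)  1948: Sun (+2)
  1949: Mon (+1)  1950: Tue (+1)  1951: Wed (+1)  1952: Fri (+2)  1953: Sat (+1) ✓
  1954: Sun (+1)  1955: Mon (+1)  1956: Wed (+2)  1957: Thu (+1)  … (44 more years) …
  2002: Thu (+1)  2003: Fri (+1)  2004: Sun (+2)  2005: Mon (+1)  2006: Tue (+1)
  2007: Wed (+1)  2008: Fri (+2)  2009: Sat (+1) ✓  2010: Sun (+1)  2011: Mon (+1)
  2012: Wed (+2)  2013: Thu (+1)  2014: Fri (+1)  2015: Sat (+1) ✓
Saturday years: 1953, 1959, 1964, 1970, 1981, 1987, 1992, 1998, 2009, 2015 — 10 in total.

10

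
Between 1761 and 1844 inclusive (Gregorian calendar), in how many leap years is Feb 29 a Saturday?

3

Leap years in 1761–1844: 20 of them.
Feb 29 weekday advances by 5 (mod 7) from one leap year to the next four years later (or differs when a century non-leap intervenes).
Leap-day weekdays: 1764:Wed 1768:Mon 1772:Sat✓ 1776:Thu 1780:Tue 1784:Sun 1788:Fri 1792:Wed 1796:Mon 1804:Wed 1808:Mon 1812:Sat✓ 1816:Thu 1820:Tue 1824:Sun 1828:Fri 1832:Wed 1836:Mon 1840:Sat✓ 1844:Thu
Saturday: 1772, 1812, 1840 → 3.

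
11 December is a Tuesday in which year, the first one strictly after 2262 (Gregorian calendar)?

From one year to the next, a fixed date's weekday advances by 1, or by 2 when a Feb 29 lies between the two dates.
2262: December 11 is Thursday.
2263: Friday (+1)
2264: Sunday (+2)
2265: Monday (+1)
2266: Tuesday (+1)
11 December falls on a Tuesday in 2266.

2266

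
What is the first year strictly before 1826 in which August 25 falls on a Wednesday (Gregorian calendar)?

From one year to the next, a fixed date's weekday advances by 1, or by 2 when a Feb 29 lies between the two dates.
1826: August 25 is Friday.
1825: Thursday (−1)
1824: Wednesday (−1)
August 25 falls on a Wednesday in 1824.

1824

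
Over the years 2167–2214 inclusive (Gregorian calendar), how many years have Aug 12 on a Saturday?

6

Track Aug 12's weekday year by year (advancing +1, or +2 across a Feb 29):
  2167: Wed  2168: Fri (+2)  2169: Sat (+1) ✓  2170: Sun (+1)  2171: Mon (+1)
  2172: Wed (+2)  2173: Thu (+1)  2174: Fri (+1)  2175: Sat (+1) ✓  2176: Mon (+2)
  2177: Tue (+1)  2178: Wed (+1)  2179: Thu (+1)  2180: Sat (+2) ✓  … (20 more years) …
  2201: Wed (+1)  2202: Thu (+1)  2203: Fri (+1)  2204: Sun (+2)  2205: Mon (+1)
  2206: Tue (+1)  2207: Wed (+1)  2208: Fri (+2)  2209: Sat (+1) ✓  2210: Sun (+1)
  2211: Mon (+1)  2212: Wed (+2)  2213: Thu (+1)  2214: Fri (+1)
Saturday years: 2169, 2175, 2180, 2186, 2197, 2209 — 6 in total.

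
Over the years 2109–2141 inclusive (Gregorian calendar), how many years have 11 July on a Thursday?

5

Track 11 July's weekday year by year (advancing +1, or +2 across a Feb 29):
  2109: Thu ✓  2110: Fri (+1)  2111: Sat (+1)  2112: Mon (+2)  2113: Tue (+1)
  2114: Wed (+1)  2115: Thu (+1) ✓  2116: Sat (+2)  2117: Sun (+1)  2118: Mon (+1)
  2119: Tue (+1)  2120: Thu (+2) ✓  2121: Fri (+1)  2122: Sat (+1)  … (5 more years) …
  2128: Sun (+2)  2129: Mon (+1)  2130: Tue (+1)  2131: Wed (+1)  2132: Fri (+2)
  2133: Sat (+1)  2134: Sun (+1)  2135: Mon (+1)  2136: Wed (+2)  2137: Thu (+1) ✓
  2138: Fri (+1)  2139: Sat (+1)  2140: Mon (+2)  2141: Tue (+1)
Thursday years: 2109, 2115, 2120, 2126, 2137 — 5 in total.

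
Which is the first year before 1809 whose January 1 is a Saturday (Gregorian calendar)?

Jan 1 advances by 2 weekdays after a leap year and by 1 after a common year.
1809: Jan 1 is Sunday.
1808: Friday (leap)
1807: Thursday
1806: Wednesday
1805: Tuesday
1804: Sunday (leap)
1803: Saturday
1803 begins on a Saturday

1803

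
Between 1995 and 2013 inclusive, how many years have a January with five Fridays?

7

January has 31 days; it has five Fridays when Friday falls among the first (month-length − 28) days — i.e. when January 1 is one of Friday/Thursday/Wednesday.
January 1 by year: 1995:Sun 1996:Mon 1997:Wed✓ 1998:Thu✓ 1999:Fri✓ 2000:Sat 2001:Mon 2002:Tue 2003:Wed✓ 2004:Thu✓ 2005:Sat 2006:Sun 2007:Mon 2008:Tue 2009:Thu✓ 2010:Fri✓ 2011:Sat 2012:Sun 2013:Tue
Years with five Fridays: 1997, 1998, 1999, 2003, 2004, 2009, 2010 → 7.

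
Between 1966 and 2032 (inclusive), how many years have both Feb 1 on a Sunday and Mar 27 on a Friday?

7

Check each year's weekday for Feb 1 and Mar 27:
  1966: Tue/Sun  1967: Wed/Mon  1968: Thu/Wed  1969: Sat/Thu  1970: Sun/Fri ✓  1971: Mon/Sat  1972: Tue/Mon  1973: Thu/Tue  1974: Fri/Wed  1975: Sat/Thu  1976: Sun/Sat  1977: Tue/Sun  1978: Wed/Mon  1979: Thu/Tue  …(39 more)…  2019: Fri/Wed  2020: Sat/Fri  2021: Mon/Sat  2022: Tue/Sun  2023: Wed/Mon  2024: Thu/Wed  2025: Sat/Thu  2026: Sun/Fri ✓  2027: Mon/Sat  2028: Tue/Mon  2029: Thu/Tue  2030: Fri/Wed  2031: Sat/Thu  2032: Sun/Sat
Both conditions hold in: 1970, 1981, 1987, 1998, 2009, 2015, 2026 — 7.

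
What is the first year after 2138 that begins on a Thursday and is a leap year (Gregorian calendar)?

Jan 1 advances by 2 weekdays after a leap year and by 1 after a common year.
2138: Jan 1 is Wednesday.
2139: Thursday
2140: Friday (leap)
2141: Sunday
2142: Monday
2143: Tuesday
2144: Wednesday (leap)
2145: Friday
2146: Saturday
2147: Sunday
2148: Monday (leap)
2149: Wednesday
2150: Thursday
2151: Friday
2152: Saturday (leap)
2153: Monday
2154: Tuesday
2155: Wednesday
2156: Thursday (leap)
2156 begins on a Thursday and is a leap year.

2156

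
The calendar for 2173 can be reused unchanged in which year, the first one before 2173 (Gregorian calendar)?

2162

Two years share a calendar iff Jan 1 falls on the same weekday and both are leap or both are common. 2173: Jan 1 is Friday, common year.
2172: Jan 1 Wednesday, leap
2171: Jan 1 Tuesday, common
2170: Jan 1 Monday, common
2169: Jan 1 Sunday, common
2168: Jan 1 Friday, leap
2167: Jan 1 Thursday, common
2166: Jan 1 Wednesday, common
2165: Jan 1 Tuesday, common
2164: Jan 1 Sunday, leap
2163: Jan 1 Saturday, common
2162: Jan 1 Friday, common
2162 matches on both conditions.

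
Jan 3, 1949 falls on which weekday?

Monday

January 1, 1949 is a Saturday.
January 3 is day 3 of the year, i.e. 2 days after Jan 1.
2 mod 7 = 2, so advance 2 weekdays from Saturday: Monday.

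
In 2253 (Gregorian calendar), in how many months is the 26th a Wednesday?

2

Check the 26th of each month of 2253: Jan 26: Wed, Feb 26: Sat, Mar 26: Sat, Apr 26: Tue, May 26: Thu, Jun 26: Sun, Jul 26: Tue, Aug 26: Fri, Sep 26: Mon, Oct 26: Wed, Nov 26: Sat, Dec 26: Mon.
Wednesday occurs in January, October — 2 months.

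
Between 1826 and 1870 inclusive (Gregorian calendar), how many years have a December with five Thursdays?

December has 31 days; it has five Thursdays when Thursday falls among the first (month-length − 28) days — i.e. when December 1 is one of Thursday/Wednesday/Tuesday.
December 1 by year: 1826:Fri 1827:Sat 1828:Mon 1829:Tue✓ 1830:Wed✓ 1831:Thu✓ 1832:Sat 1833:Sun 1834:Mon 1835:Tue✓ 1836:Thu✓ 1837:Fri 1838:Sat 1839:Sun 1840:Tue✓ …(15 more)… 1856:Mon 1857:Tue✓ 1858:Wed✓ 1859:Thu✓ 1860:Sat 1861:Sun 1862:Mon 1863:Tue✓ 1864:Thu✓ 1865:Fri 1866:Sat 1867:Sun 1868:Tue✓ 1869:Wed✓ 1870:Thu✓
Years with five Thursdays: 1829, 1830, 1831, 1835, 1836, 1840, 1841, 1842, 1846, 1847, 1852, 1853, 1857, 1858, 1859, 1863, 1864, 1868, 1869, 1870 → 20.

20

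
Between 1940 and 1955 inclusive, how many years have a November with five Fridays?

November has 30 days; it has five Fridays when Friday falls among the first (month-length − 28) days — i.e. when November 1 is one of Friday/Thursday.
November 1 by year: 1940:Fri✓ 1941:Sat 1942:Sun 1943:Mon 1944:Wed 1945:Thu✓ 1946:Fri✓ 1947:Sat 1948:Mon 1949:Tue 1950:Wed 1951:Thu✓ 1952:Sat 1953:Sun 1954:Mon 1955:Tue
Years with five Fridays: 1940, 1945, 1946, 1951 → 4.

4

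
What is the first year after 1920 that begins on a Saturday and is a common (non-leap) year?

Jan 1 advances by 2 weekdays after a leap year and by 1 after a common year.
1920: Jan 1 is Thursday (leap).
1921: Saturday
1921 begins on a Saturday and is a common year.

1921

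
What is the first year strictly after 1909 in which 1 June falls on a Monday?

1914

From one year to the next, a fixed date's weekday advances by 1, or by 2 when a Feb 29 lies between the two dates.
1909: June 1 is Tuesday.
1910: Wednesday (+1)
1911: Thursday (+1)
1912: Saturday (+2)
1913: Sunday (+1)
1914: Monday (+1)
1 June falls on a Monday in 1914.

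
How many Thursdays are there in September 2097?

4

September 2097 has 30 days and begins on Sunday.
The first Thursday is September 5.
Thursdays fall on 5, 12, 19, 26 — that's 4.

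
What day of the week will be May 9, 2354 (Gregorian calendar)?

Sunday

January 1, 2354 is a Friday.
May 9 is day 129 of the year, i.e. 128 days after Jan 1.
128 mod 7 = 2, so advance 2 weekdays from Friday: Sunday.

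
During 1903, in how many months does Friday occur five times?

4

A month of length L has five Fridays iff its first Friday is on day ≤ L−28 (so day 1–3 in a 31-day month, 1–2 in a 30-day month, day 1 in a leap February).
Checking each month of 1903: Jan starts Thu (31d) ✓; Feb starts Sun (28d); Mar starts Sun (31d); Apr starts Wed (30d); May starts Fri (31d) ✓; Jun starts Mon (30d); Jul starts Wed (31d) ✓; Aug starts Sat (31d); Sep starts Tue (30d); Oct starts Thu (31d) ✓; Nov starts Sun (30d); Dec starts Tue (31d).
Five-Friday months: January, May, July, October → 4.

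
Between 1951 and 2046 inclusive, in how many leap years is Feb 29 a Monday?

Leap years in 1951–2046: 24 of them.
Feb 29 weekday advances by 5 (mod 7) from one leap year to the next four years later (or differs when a century non-leap intervenes).
Leap-day weekdays: 1952:Fri 1956:Wed 1960:Mon✓ 1964:Sat 1968:Thu 1972:Tue 1976:Sun 1980:Fri 1984:Wed 1988:Mon✓ 1992:Sat 1996:Thu 2000:Tue 2004:Sun 2008:Fri 2012:Wed 2016:Mon✓ 2020:Sat 2024:Thu 2028:Tue 2032:Sun 2036:Fri 2040:Wed 2044:Mon✓
Monday: 1960, 1988, 2016, 2044 → 4.

4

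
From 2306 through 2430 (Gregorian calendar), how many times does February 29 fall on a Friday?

Leap years in 2306–2430: 31 of them.
Feb 29 weekday advances by 5 (mod 7) from one leap year to the next four years later (or differs when a century non-leap intervenes).
Leap-day weekdays: 2308:Sat 2312:Thu 2316:Tue 2320:Sun 2324:Fri✓ 2328:Wed 2332:Mon 2336:Sat 2340:Thu 2344:Tue 2348:Sun 2352:Fri✓ 2356:Wed …(5 more)… 2380:Fri✓ 2384:Wed 2388:Mon 2392:Sat 2396:Thu 2400:Tue 2404:Sun 2408:Fri✓ 2412:Wed 2416:Mon 2420:Sat 2424:Thu 2428:Tue
Friday: 2324, 2352, 2380, 2408 → 4.

4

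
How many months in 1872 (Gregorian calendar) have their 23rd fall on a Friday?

Check the 23rd of each month of 1872: Jan 23: Tue, Feb 23: Fri, Mar 23: Sat, Apr 23: Tue, May 23: Thu, Jun 23: Sun, Jul 23: Tue, Aug 23: Fri, Sep 23: Mon, Oct 23: Wed, Nov 23: Sat, Dec 23: Mon.
Friday occurs in February, August — 2 months.

2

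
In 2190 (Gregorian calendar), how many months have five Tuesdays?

A month of length L has five Tuesdays iff its first Tuesday is on day ≤ L−28 (so day 1–3 in a 31-day month, 1–2 in a 30-day month, day 1 in a leap February).
Checking each month of 2190: Jan starts Fri (31d); Feb starts Mon (28d); Mar starts Mon (31d) ✓; Apr starts Thu (30d); May starts Sat (31d); Jun starts Tue (30d) ✓; Jul starts Thu (31d); Aug starts Sun (31d) ✓; Sep starts Wed (30d); Oct starts Fri (31d); Nov starts Mon (30d) ✓; Dec starts Wed (31d).
Five-Tuesday months: March, June, August, November → 4.

4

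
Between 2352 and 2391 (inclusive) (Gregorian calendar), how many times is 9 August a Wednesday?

5

Track 9 August's weekday year by year (advancing +1, or +2 across a Feb 29):
  2352: Sat  2353: Sun (+1)  2354: Mon (+1)  2355: Tue (+1)  2356: Thu (+2)
  2357: Fri (+1)  2358: Sat (+1)  2359: Sun (+1)  2360: Tue (+2)  2361: Wed (+1) ✓
  2362: Thu (+1)  2363: Fri (+1)  2364: Sun (+2)  2365: Mon (+1)  … (12 more years) …
  2378: Wed (+1) ✓  2379: Thu (+1)  2380: Sat (+2)  2381: Sun (+1)  2382: Mon (+1)
  2383: Tue (+1)  2384: Thu (+2)  2385: Fri (+1)  2386: Sat (+1)  2387: Sun (+1)
  2388: Tue (+2)  2389: Wed (+1) ✓  2390: Thu (+1)  2391: Fri (+1)
Wednesday years: 2361, 2367, 2372, 2378, 2389 — 5 in total.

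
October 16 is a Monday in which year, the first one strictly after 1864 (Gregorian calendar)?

From one year to the next, a fixed date's weekday advances by 1, or by 2 when a Feb 29 lies between the two dates.
1864: October 16 is Sunday.
1865: Monday (+1)
October 16 falls on a Monday in 1865.

1865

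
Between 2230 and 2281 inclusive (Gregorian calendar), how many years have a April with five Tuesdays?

April has 30 days; it has five Tuesdays when Tuesday falls among the first (month-length − 28) days — i.e. when April 1 is one of Tuesday/Monday.
April 1 by year: 2230:Thu 2231:Fri 2232:Sun 2233:Mon✓ 2234:Tue✓ 2235:Wed 2236:Fri 2237:Sat 2238:Sun 2239:Mon✓ 2240:Wed 2241:Thu 2242:Fri 2243:Sat 2244:Mon✓ …(22 more)… 2267:Mon✓ 2268:Wed 2269:Thu 2270:Fri 2271:Sat 2272:Mon✓ 2273:Tue✓ 2274:Wed 2275:Thu 2276:Sat 2277:Sun 2278:Mon✓ 2279:Tue✓ 2280:Thu 2281:Fri
Years with five Tuesdays: 2233, 2234, 2239, 2244, 2245, 2250, 2251, 2256, 2261, 2262, 2267, 2272, 2273, 2278, 2279 → 15.

15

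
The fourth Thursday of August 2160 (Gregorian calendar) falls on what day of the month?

28

August 1, 2160 is a Friday, so the first Thursday is the 7th.
The fourth Thursday is 7 + 21 = 28.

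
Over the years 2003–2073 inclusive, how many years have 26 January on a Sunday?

Track 26 January's weekday year by year (advancing +1, or +2 across a Feb 29):
  2003: Sun ✓  2004: Mon (+1)  2005: Wed (+2)  2006: Thu (+1)  2007: Fri (+1)
  2008: Sat (+1)  2009: Mon (+2)  2010: Tue (+1)  2011: Wed (+1)  2012: Thu (+1)
  2013: Sat (+2)  2014: Sun (+1) ✓  2015: Mon (+1)  2016: Tue (+1)  … (43 more years) …
  2060: Mon (+1)  2061: Wed (+2)  2062: Thu (+1)  2063: Fri (+1)  2064: Sat (+1)
  2065: Mon (+2)  2066: Tue (+1)  2067: Wed (+1)  2068: Thu (+1)  2069: Sat (+2)
  2070: Sun (+1) ✓  2071: Mon (+1)  2072: Tue (+1)  2073: Thu (+2)
Sunday years: 2003, 2014, 2020, 2025, 2031, 2042, 2048, 2053, 2059, 2070 — 10 in total.

10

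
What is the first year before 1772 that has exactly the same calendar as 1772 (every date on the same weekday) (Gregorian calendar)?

1744

Two years share a calendar iff Jan 1 falls on the same weekday and both are leap or both are common. 1772: Jan 1 is Wednesday, leap year.
1771: Jan 1 Tuesday, common
1770: Jan 1 Monday, common
1769: Jan 1 Sunday, common
1768: Jan 1 Friday, leap
1767: Jan 1 Thursday, common
1766: Jan 1 Wednesday, common
1765: Jan 1 Tuesday, common
1764: Jan 1 Sunday, leap
1763: Jan 1 Saturday, common
1762: Jan 1 Friday, common
1761: Jan 1 Thursday, common
1760: Jan 1 Tuesday, leap
1759: Jan 1 Monday, common
1758: Jan 1 Sunday, common
1757: Jan 1 Saturday, common
1756: Jan 1 Thursday, leap
1755: Jan 1 Wednesday, common
1754: Jan 1 Tuesday, common
1753: Jan 1 Monday, common
1752: Jan 1 Saturday, leap
1751: Jan 1 Friday, common
1750: Jan 1 Thursday, common
1749: Jan 1 Wednesday, common
1748: Jan 1 Monday, leap
1747: Jan 1 Sunday, common
1746: Jan 1 Saturday, common
1745: Jan 1 Friday, common
1744: Jan 1 Wednesday, leap
1744 matches on both conditions.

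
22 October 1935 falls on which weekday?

Tuesday

January 1, 1935 is a Tuesday.
October 22 is day 295 of the year, i.e. 294 days after Jan 1.
294 mod 7 = 0, so advance 0 weekdays from Tuesday: Tuesday.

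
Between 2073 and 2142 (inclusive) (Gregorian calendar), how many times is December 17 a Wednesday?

Track December 17's weekday year by year (advancing +1, or +2 across a Feb 29):
  2073: Sun  2074: Mon (+1)  2075: Tue (+1)  2076: Thu (+2)  2077: Fri (+1)
  2078: Sat (+1)  2079: Sun (+1)  2080: Tue (+2)  2081: Wed (+1) ✓  2082: Thu (+1)
  2083: Fri (+1)  2084: Sun (+2)  2085: Mon (+1)  2086: Tue (+1)  … (42 more years) …
  2129: Sat (+1)  2130: Sun (+1)  2131: Mon (+1)  2132: Wed (+2) ✓  2133: Thu (+1)
  2134: Fri (+1)  2135: Sat (+1)  2136: Mon (+2)  2137: Tue (+1)  2138: Wed (+1) ✓
  2139: Thu (+1)  2140: Sat (+2)  2141: Sun (+1)  2142: Mon (+1)
Wednesday years: 2081, 2087, 2092, 2098, 2104, 2110, 2121, 2127, 2132, 2138 — 10 in total.

10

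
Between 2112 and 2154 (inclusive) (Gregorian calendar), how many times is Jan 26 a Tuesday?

7

Track Jan 26's weekday year by year (advancing +1, or +2 across a Feb 29):
  2112: Tue ✓  2113: Thu (+2)  2114: Fri (+1)  2115: Sat (+1)  2116: Sun (+1)
  2117: Tue (+2) ✓  2118: Wed (+1)  2119: Thu (+1)  2120: Fri (+1)  2121: Sun (+2)
  2122: Mon (+1)  2123: Tue (+1) ✓  2124: Wed (+1)  2125: Fri (+2)  … (15 more years) …
  2141: Thu (+2)  2142: Fri (+1)  2143: Sat (+1)  2144: Sun (+1)  2145: Tue (+2) ✓
  2146: Wed (+1)  2147: Thu (+1)  2148: Fri (+1)  2149: Sun (+2)  2150: Mon (+1)
  2151: Tue (+1) ✓  2152: Wed (+1)  2153: Fri (+2)  2154: Sat (+1)
Tuesday years: 2112, 2117, 2123, 2134, 2140, 2145, 2151 — 7 in total.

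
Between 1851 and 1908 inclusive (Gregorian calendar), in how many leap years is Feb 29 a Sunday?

2

Leap years in 1851–1908: 14 of them.
Feb 29 weekday advances by 5 (mod 7) from one leap year to the next four years later (or differs when a century non-leap intervenes).
Leap-day weekdays: 1852:Sun✓ 1856:Fri 1860:Wed 1864:Mon 1868:Sat 1872:Thu 1876:Tue 1880:Sun✓ 1884:Fri 1888:Wed 1892:Mon 1896:Sat 1904:Mon 1908:Sat
Sunday: 1852, 1880 → 2.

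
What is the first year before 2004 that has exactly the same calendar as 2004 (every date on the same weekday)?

1976

Two years share a calendar iff Jan 1 falls on the same weekday and both are leap or both are common. 2004: Jan 1 is Thursday, leap year.
2003: Jan 1 Wednesday, common
2002: Jan 1 Tuesday, common
2001: Jan 1 Monday, common
2000: Jan 1 Saturday, leap
1999: Jan 1 Friday, common
1998: Jan 1 Thursday, common
1997: Jan 1 Wednesday, common
1996: Jan 1 Monday, leap
1995: Jan 1 Sunday, common
1994: Jan 1 Saturday, common
1993: Jan 1 Friday, common
1992: Jan 1 Wednesday, leap
1991: Jan 1 Tuesday, common
1990: Jan 1 Monday, common
1989: Jan 1 Sunday, common
1988: Jan 1 Friday, leap
1987: Jan 1 Thursday, common
1986: Jan 1 Wednesday, common
1985: Jan 1 Tuesday, common
1984: Jan 1 Sunday, leap
1983: Jan 1 Saturday, common
1982: Jan 1 Friday, common
1981: Jan 1 Thursday, common
1980: Jan 1 Tuesday, leap
1979: Jan 1 Monday, common
1978: Jan 1 Sunday, common
1977: Jan 1 Saturday, common
1976: Jan 1 Thursday, leap
1976 matches on both conditions.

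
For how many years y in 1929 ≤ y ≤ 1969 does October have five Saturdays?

17

October has 31 days; it has five Saturdays when Saturday falls among the first (month-length − 28) days — i.e. when October 1 is one of Saturday/Friday/Thursday.
October 1 by year: 1929:Tue 1930:Wed 1931:Thu✓ 1932:Sat✓ 1933:Sun 1934:Mon 1935:Tue 1936:Thu✓ 1937:Fri✓ 1938:Sat✓ 1939:Sun 1940:Tue 1941:Wed 1942:Thu✓ 1943:Fri✓ …(11 more)… 1955:Sat✓ 1956:Mon 1957:Tue 1958:Wed 1959:Thu✓ 1960:Sat✓ 1961:Sun 1962:Mon 1963:Tue 1964:Thu✓ 1965:Fri✓ 1966:Sat✓ 1967:Sun 1968:Tue 1969:Wed
Years with five Saturdays: 1931, 1932, 1936, 1937, 1938, 1942, 1943, 1948, 1949, 1953, 1954, 1955, 1959, 1960, 1964, 1965, 1966 → 17.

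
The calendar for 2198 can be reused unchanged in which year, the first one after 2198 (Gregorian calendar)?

2210

Two years share a calendar iff Jan 1 falls on the same weekday and both are leap or both are common. 2198: Jan 1 is Monday, common year.
2199: Jan 1 Tuesday, common
2200: Jan 1 Wednesday, common
2201: Jan 1 Thursday, common
2202: Jan 1 Friday, common
2203: Jan 1 Saturday, common
2204: Jan 1 Sunday, leap
2205: Jan 1 Tuesday, common
2206: Jan 1 Wednesday, common
2207: Jan 1 Thursday, common
2208: Jan 1 Friday, leap
2209: Jan 1 Sunday, common
2210: Jan 1 Monday, common
2210 matches on both conditions.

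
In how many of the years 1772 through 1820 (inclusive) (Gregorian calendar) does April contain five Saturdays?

14

April has 30 days; it has five Saturdays when Saturday falls among the first (month-length − 28) days — i.e. when April 1 is one of Saturday/Friday.
April 1 by year: 1772:Wed 1773:Thu 1774:Fri✓ 1775:Sat✓ 1776:Mon 1777:Tue 1778:Wed 1779:Thu 1780:Sat✓ 1781:Sun 1782:Mon 1783:Tue 1784:Thu 1785:Fri✓ 1786:Sat✓ …(19 more)… 1806:Tue 1807:Wed 1808:Fri✓ 1809:Sat✓ 1810:Sun 1811:Mon 1812:Wed 1813:Thu 1814:Fri✓ 1815:Sat✓ 1816:Mon 1817:Tue 1818:Wed 1819:Thu 1820:Sat✓
Years with five Saturdays: 1774, 1775, 1780, 1785, 1786, 1791, 1796, 1797, 1803, 1808, 1809, 1814, 1815, 1820 → 14.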